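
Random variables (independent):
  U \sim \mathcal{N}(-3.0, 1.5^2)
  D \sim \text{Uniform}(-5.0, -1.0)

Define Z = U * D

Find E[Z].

For independent RVs: E[XY] = E[X]*E[Y]
E[U] = -3
E[D] = -3
E[Z] = -3 * (-3) = 9

9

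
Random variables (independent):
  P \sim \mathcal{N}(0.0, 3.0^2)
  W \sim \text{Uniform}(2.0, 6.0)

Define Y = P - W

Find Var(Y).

For independent RVs: Var(aX + bY) = a²Var(X) + b²Var(Y)
Var(P) = 9
Var(W) = 1.3333333
Var(Y) = 1²*9 + (-1)²*1.3333333
= 1*9 + 1*1.3333333 = 10.333333

10.333333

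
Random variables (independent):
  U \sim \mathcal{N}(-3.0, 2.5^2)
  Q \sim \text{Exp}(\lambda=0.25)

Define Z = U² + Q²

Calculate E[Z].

E[Z] = E[U²] + E[Q²]
E[U²] = Var(U) + E[U]² = 6.25 + 9 = 15.25
E[Q²] = Var(Q) + E[Q]² = 16 + 16 = 32
E[Z] = 15.25 + 32 = 47.25

47.25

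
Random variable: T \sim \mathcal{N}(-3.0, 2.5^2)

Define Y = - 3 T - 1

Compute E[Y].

For Y = -3T - 1:
E[Y] = -3 * E[T] - 1
E[T] = -3.0 = -3
E[Y] = -3 * (-3) - 1 = 8

8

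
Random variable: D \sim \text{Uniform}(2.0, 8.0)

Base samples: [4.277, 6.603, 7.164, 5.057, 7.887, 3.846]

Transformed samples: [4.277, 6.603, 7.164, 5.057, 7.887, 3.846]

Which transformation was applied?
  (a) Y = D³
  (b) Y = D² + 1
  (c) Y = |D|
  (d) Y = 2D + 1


Checking option (c) Y = |D|:
  D = 4.277 -> Y = 4.277 ✓
  D = 6.603 -> Y = 6.603 ✓
  D = 7.164 -> Y = 7.164 ✓
All samples match this transformation.

(c) |D|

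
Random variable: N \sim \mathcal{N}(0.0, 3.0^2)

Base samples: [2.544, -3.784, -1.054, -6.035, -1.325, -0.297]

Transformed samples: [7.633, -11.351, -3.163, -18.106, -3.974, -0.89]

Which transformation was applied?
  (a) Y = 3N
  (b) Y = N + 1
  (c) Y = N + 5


Checking option (a) Y = 3N:
  N = 2.544 -> Y = 7.633 ✓
  N = -3.784 -> Y = -11.351 ✓
  N = -1.054 -> Y = -3.163 ✓
All samples match this transformation.

(a) 3N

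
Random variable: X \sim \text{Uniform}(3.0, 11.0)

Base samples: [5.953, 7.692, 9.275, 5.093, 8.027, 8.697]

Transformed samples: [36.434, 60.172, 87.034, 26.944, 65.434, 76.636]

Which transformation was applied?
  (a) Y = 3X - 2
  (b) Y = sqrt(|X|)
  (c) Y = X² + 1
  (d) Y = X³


Checking option (c) Y = X² + 1:
  X = 5.953 -> Y = 36.434 ✓
  X = 7.692 -> Y = 60.172 ✓
  X = 9.275 -> Y = 87.034 ✓
All samples match this transformation.

(c) X² + 1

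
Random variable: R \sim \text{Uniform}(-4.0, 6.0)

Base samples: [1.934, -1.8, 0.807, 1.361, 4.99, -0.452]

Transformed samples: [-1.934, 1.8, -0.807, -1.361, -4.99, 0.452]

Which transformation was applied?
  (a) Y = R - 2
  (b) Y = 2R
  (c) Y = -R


Checking option (c) Y = -R:
  R = 1.934 -> Y = -1.934 ✓
  R = -1.8 -> Y = 1.8 ✓
  R = 0.807 -> Y = -0.807 ✓
All samples match this transformation.

(c) -R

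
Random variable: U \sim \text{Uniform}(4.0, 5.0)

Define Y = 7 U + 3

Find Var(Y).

For Y = aU + b: Var(Y) = a² * Var(U)
Var(U) = (5 - 4)^2/12 = 0.083333333
Var(Y) = 7² * 0.083333333 = 49 * 0.083333333 = 4.0833333

4.0833333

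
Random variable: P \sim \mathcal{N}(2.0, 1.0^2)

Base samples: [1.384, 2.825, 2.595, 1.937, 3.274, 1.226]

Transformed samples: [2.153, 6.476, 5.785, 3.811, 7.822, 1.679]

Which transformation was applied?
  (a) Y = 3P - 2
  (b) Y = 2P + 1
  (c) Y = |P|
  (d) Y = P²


Checking option (a) Y = 3P - 2:
  P = 1.384 -> Y = 2.153 ✓
  P = 2.825 -> Y = 6.476 ✓
  P = 2.595 -> Y = 5.785 ✓
All samples match this transformation.

(a) 3P - 2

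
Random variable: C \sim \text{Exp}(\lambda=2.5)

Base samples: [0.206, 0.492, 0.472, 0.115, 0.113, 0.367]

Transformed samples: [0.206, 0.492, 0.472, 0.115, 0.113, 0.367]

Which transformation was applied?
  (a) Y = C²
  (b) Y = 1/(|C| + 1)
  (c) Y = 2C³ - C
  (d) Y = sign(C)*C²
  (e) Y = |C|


Checking option (e) Y = |C|:
  C = 0.206 -> Y = 0.206 ✓
  C = 0.492 -> Y = 0.492 ✓
  C = 0.472 -> Y = 0.472 ✓
All samples match this transformation.

(e) |C|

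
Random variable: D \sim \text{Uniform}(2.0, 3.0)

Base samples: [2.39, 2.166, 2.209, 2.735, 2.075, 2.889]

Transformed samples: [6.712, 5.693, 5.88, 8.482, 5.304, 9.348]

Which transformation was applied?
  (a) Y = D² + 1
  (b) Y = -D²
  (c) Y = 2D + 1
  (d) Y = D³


Checking option (a) Y = D² + 1:
  D = 2.39 -> Y = 6.712 ✓
  D = 2.166 -> Y = 5.693 ✓
  D = 2.209 -> Y = 5.88 ✓
All samples match this transformation.

(a) D² + 1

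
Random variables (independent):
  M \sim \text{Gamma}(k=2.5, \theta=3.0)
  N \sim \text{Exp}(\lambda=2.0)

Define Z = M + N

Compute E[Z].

E[Z] = 1*E[M] + 1*E[N]
E[M] = 7.5
E[N] = 0.5
E[Z] = 1*7.5 + 1*0.5 = 8

8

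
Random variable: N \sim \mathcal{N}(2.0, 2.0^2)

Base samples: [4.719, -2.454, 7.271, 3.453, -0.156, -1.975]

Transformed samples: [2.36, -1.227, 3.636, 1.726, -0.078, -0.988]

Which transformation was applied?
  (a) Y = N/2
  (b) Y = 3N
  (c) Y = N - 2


Checking option (a) Y = N/2:
  N = 4.719 -> Y = 2.36 ✓
  N = -2.454 -> Y = -1.227 ✓
  N = 7.271 -> Y = 3.636 ✓
All samples match this transformation.

(a) N/2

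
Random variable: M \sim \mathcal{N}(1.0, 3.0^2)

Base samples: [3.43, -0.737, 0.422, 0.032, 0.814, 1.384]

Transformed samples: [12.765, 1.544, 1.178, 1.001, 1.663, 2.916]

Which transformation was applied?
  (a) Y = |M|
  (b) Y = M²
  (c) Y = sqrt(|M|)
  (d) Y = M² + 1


Checking option (d) Y = M² + 1:
  M = 3.43 -> Y = 12.765 ✓
  M = -0.737 -> Y = 1.544 ✓
  M = 0.422 -> Y = 1.178 ✓
All samples match this transformation.

(d) M² + 1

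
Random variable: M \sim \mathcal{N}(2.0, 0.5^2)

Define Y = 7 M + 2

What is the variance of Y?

For Y = aM + b: Var(Y) = a² * Var(M)
Var(M) = 0.5^2 = 0.25
Var(Y) = 7² * 0.25 = 49 * 0.25 = 12.25

12.25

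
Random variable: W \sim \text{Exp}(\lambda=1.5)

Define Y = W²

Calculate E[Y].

E[W²] = Var(W) + (E[W])² = 0.44444444 + 0.44444444 = 0.88888889

0.88888889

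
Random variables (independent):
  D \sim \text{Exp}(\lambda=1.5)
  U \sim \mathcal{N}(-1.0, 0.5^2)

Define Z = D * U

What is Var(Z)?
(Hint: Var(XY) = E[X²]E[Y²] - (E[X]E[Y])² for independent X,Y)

Var(XY) = E[X²]E[Y²] - (E[X]E[Y])²
E[D] = 0.66666667, Var(D) = 0.44444444
E[U] = -1, Var(U) = 0.25
E[D²] = 0.44444444 + 0.66666667² = 0.88888889
E[U²] = 0.25 + (-1)² = 1.25
Var(Z) = 0.88888889*1.25 - (0.66666667*(-1))²
= 1.1111111 - 0.44444444 = 0.66666667

0.66666667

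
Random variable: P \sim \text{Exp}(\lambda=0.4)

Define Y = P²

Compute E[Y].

E[P²] = Var(P) + (E[P])² = 6.25 + 6.25 = 12.5

12.5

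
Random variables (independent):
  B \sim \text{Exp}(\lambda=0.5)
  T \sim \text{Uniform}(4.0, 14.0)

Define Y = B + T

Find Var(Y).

For independent RVs: Var(aX + bY) = a²Var(X) + b²Var(Y)
Var(B) = 4
Var(T) = 8.3333333
Var(Y) = 1²*4 + 1²*8.3333333
= 1*4 + 1*8.3333333 = 12.333333

12.333333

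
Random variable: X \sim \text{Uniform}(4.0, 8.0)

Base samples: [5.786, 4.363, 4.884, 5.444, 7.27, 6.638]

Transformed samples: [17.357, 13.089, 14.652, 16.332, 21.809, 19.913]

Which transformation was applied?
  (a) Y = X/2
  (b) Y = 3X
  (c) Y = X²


Checking option (b) Y = 3X:
  X = 5.786 -> Y = 17.357 ✓
  X = 4.363 -> Y = 13.089 ✓
  X = 4.884 -> Y = 14.652 ✓
All samples match this transformation.

(b) 3X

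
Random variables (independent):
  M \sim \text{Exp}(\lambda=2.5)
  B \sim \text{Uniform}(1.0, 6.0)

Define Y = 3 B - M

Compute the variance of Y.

For independent RVs: Var(aX + bY) = a²Var(X) + b²Var(Y)
Var(M) = 0.16
Var(B) = 2.0833333
Var(Y) = (-1)²*0.16 + 3²*2.0833333
= 1*0.16 + 9*2.0833333 = 18.91

18.91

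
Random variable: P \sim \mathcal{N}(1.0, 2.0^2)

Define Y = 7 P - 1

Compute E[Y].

For Y = 7P - 1:
E[Y] = 7 * E[P] - 1
E[P] = 1.0 = 1
E[Y] = 7 * 1 - 1 = 6

6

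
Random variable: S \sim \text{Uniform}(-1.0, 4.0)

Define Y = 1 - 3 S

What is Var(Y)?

For Y = aS + b: Var(Y) = a² * Var(S)
Var(S) = (4 + 1)^2/12 = 2.0833333
Var(Y) = (-3)² * 2.0833333 = 9 * 2.0833333 = 18.75

18.75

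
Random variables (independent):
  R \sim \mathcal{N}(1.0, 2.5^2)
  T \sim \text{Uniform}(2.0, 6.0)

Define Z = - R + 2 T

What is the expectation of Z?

E[Z] = -1*E[R] + 2*E[T]
E[R] = 1
E[T] = 4
E[Z] = -1*1 + 2*4 = 7

7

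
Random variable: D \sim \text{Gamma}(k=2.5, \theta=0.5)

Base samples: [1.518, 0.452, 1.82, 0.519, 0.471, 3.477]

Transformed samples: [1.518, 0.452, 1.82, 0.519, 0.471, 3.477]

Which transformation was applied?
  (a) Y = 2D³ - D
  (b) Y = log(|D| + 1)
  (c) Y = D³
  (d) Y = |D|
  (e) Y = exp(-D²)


Checking option (d) Y = |D|:
  D = 1.518 -> Y = 1.518 ✓
  D = 0.452 -> Y = 0.452 ✓
  D = 1.82 -> Y = 1.82 ✓
All samples match this transformation.

(d) |D|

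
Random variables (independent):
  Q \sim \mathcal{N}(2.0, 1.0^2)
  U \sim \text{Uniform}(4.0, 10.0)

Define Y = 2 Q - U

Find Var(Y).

For independent RVs: Var(aX + bY) = a²Var(X) + b²Var(Y)
Var(Q) = 1
Var(U) = 3
Var(Y) = 2²*1 + (-1)²*3
= 4*1 + 1*3 = 7

7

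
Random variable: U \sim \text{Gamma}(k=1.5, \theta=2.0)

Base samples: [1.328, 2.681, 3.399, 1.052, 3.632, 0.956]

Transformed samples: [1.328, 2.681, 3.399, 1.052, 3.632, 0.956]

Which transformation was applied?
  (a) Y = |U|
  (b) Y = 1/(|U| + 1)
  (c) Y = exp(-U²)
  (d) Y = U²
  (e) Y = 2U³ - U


Checking option (a) Y = |U|:
  U = 1.328 -> Y = 1.328 ✓
  U = 2.681 -> Y = 2.681 ✓
  U = 3.399 -> Y = 3.399 ✓
All samples match this transformation.

(a) |U|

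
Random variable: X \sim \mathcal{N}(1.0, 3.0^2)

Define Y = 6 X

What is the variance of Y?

For Y = aX + b: Var(Y) = a² * Var(X)
Var(X) = 3.0^2 = 9
Var(Y) = 6² * 9 = 36 * 9 = 324

324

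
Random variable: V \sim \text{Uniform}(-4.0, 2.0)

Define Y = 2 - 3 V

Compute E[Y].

For Y = -3V + 2:
E[Y] = -3 * E[V] + 2
E[V] = (-4 + 2)/2 = -1
E[Y] = -3 * (-1) + 2 = 5

5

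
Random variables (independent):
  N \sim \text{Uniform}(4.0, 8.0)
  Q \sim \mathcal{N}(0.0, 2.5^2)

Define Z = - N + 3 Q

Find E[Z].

E[Z] = -1*E[N] + 3*E[Q]
E[N] = 6
E[Q] = 0
E[Z] = -1*6 + 3*0 = -6

-6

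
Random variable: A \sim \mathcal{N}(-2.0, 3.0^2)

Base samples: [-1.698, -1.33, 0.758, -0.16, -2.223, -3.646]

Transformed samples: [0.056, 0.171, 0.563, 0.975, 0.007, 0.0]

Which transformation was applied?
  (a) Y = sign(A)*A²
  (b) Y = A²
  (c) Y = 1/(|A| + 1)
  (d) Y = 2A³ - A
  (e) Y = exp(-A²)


Checking option (e) Y = exp(-A²):
  A = -1.698 -> Y = 0.056 ✓
  A = -1.33 -> Y = 0.171 ✓
  A = 0.758 -> Y = 0.563 ✓
All samples match this transformation.

(e) exp(-A²)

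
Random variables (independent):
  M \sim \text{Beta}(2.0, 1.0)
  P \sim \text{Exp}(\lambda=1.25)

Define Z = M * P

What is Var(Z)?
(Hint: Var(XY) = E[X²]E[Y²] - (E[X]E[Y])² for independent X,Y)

Var(XY) = E[X²]E[Y²] - (E[X]E[Y])²
E[M] = 0.66666667, Var(M) = 0.055555556
E[P] = 0.8, Var(P) = 0.64
E[M²] = 0.055555556 + 0.66666667² = 0.5
E[P²] = 0.64 + 0.8² = 1.28
Var(Z) = 0.5*1.28 - (0.66666667*0.8)²
= 0.64 - 0.28444444 = 0.35555556

0.35555556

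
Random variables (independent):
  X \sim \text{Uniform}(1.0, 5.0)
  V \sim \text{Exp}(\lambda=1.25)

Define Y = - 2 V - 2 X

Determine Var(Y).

For independent RVs: Var(aX + bY) = a²Var(X) + b²Var(Y)
Var(X) = 1.3333333
Var(V) = 0.64
Var(Y) = (-2)²*1.3333333 + (-2)²*0.64
= 4*1.3333333 + 4*0.64 = 7.8933333

7.8933333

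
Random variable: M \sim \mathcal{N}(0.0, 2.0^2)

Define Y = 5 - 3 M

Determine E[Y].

For Y = -3M + 5:
E[Y] = -3 * E[M] + 5
E[M] = 0.0 = 0
E[Y] = -3 * 0 + 5 = 5

5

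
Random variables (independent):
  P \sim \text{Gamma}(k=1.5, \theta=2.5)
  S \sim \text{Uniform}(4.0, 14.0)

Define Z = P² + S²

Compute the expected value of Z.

E[Z] = E[P²] + E[S²]
E[P²] = Var(P) + E[P]² = 9.375 + 14.0625 = 23.4375
E[S²] = Var(S) + E[S]² = 8.3333333 + 81 = 89.333333
E[Z] = 23.4375 + 89.333333 = 112.77083

112.77083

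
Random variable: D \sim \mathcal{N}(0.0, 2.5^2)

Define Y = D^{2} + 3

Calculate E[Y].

E[Y] = 1*E[D²] + 3
E[D] = 0
E[D²] = Var(D) + (E[D])² = 6.25 + 0 = 6.25
E[Y] = 1*6.25 + 3 = 9.25

9.25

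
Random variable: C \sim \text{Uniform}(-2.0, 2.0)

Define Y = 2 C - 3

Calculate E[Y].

For Y = 2C - 3:
E[Y] = 2 * E[C] - 3
E[C] = (-2 + 2)/2 = 0
E[Y] = 2 * 0 - 3 = -3

-3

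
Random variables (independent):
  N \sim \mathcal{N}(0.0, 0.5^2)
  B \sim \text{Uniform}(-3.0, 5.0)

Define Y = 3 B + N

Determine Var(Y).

For independent RVs: Var(aX + bY) = a²Var(X) + b²Var(Y)
Var(N) = 0.25
Var(B) = 5.3333333
Var(Y) = 1²*0.25 + 3²*5.3333333
= 1*0.25 + 9*5.3333333 = 48.25

48.25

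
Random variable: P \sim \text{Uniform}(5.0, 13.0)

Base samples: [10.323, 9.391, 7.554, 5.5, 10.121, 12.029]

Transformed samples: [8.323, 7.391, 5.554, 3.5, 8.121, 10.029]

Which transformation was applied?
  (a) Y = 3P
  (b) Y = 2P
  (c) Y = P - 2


Checking option (c) Y = P - 2:
  P = 10.323 -> Y = 8.323 ✓
  P = 9.391 -> Y = 7.391 ✓
  P = 7.554 -> Y = 5.554 ✓
All samples match this transformation.

(c) P - 2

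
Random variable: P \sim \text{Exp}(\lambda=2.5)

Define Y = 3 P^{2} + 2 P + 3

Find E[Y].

E[Y] = 3*E[P²] + 2*E[P] + 3
E[P] = 0.4
E[P²] = Var(P) + (E[P])² = 0.16 + 0.16 = 0.32
E[Y] = 3*0.32 + 2*0.4 + 3 = 4.76

4.76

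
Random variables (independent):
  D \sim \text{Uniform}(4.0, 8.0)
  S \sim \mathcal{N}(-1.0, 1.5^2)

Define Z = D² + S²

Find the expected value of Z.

E[Z] = E[D²] + E[S²]
E[D²] = Var(D) + E[D]² = 1.3333333 + 36 = 37.333333
E[S²] = Var(S) + E[S]² = 2.25 + 1 = 3.25
E[Z] = 37.333333 + 3.25 = 40.583333

40.583333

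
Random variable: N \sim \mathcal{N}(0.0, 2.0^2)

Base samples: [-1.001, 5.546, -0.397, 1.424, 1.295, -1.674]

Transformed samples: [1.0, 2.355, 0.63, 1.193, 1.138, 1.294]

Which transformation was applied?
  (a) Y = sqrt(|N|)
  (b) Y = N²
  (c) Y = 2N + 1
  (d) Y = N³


Checking option (a) Y = sqrt(|N|):
  N = -1.001 -> Y = 1.0 ✓
  N = 5.546 -> Y = 2.355 ✓
  N = -0.397 -> Y = 0.63 ✓
All samples match this transformation.

(a) sqrt(|N|)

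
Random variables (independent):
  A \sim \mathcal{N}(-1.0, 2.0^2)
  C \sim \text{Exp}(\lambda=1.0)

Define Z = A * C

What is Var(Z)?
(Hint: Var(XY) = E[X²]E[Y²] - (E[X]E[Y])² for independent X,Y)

Var(XY) = E[X²]E[Y²] - (E[X]E[Y])²
E[A] = -1, Var(A) = 4
E[C] = 1, Var(C) = 1
E[A²] = 4 + (-1)² = 5
E[C²] = 1 + 1² = 2
Var(Z) = 5*2 - (-1*1)²
= 10 - 1 = 9

9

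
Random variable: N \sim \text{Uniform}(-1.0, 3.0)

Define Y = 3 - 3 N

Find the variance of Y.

For Y = aN + b: Var(Y) = a² * Var(N)
Var(N) = (3 + 1)^2/12 = 1.3333333
Var(Y) = (-3)² * 1.3333333 = 9 * 1.3333333 = 12

12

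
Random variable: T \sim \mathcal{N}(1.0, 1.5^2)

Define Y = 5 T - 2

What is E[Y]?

For Y = 5T - 2:
E[Y] = 5 * E[T] - 2
E[T] = 1.0 = 1
E[Y] = 5 * 1 - 2 = 3

3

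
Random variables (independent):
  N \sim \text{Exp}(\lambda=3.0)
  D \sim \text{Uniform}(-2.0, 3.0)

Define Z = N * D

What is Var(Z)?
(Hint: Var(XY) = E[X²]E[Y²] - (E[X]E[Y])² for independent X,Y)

Var(XY) = E[X²]E[Y²] - (E[X]E[Y])²
E[N] = 0.33333333, Var(N) = 0.11111111
E[D] = 0.5, Var(D) = 2.0833333
E[N²] = 0.11111111 + 0.33333333² = 0.22222222
E[D²] = 2.0833333 + 0.5² = 2.3333333
Var(Z) = 0.22222222*2.3333333 - (0.33333333*0.5)²
= 0.51851852 - 0.027777778 = 0.49074074

0.49074074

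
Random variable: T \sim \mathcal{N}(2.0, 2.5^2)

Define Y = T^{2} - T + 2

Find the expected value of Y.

E[Y] = 1*E[T²] - 1*E[T] + 2
E[T] = 2
E[T²] = Var(T) + (E[T])² = 6.25 + 4 = 10.25
E[Y] = 1*10.25 - 1*2 + 2 = 10.25

10.25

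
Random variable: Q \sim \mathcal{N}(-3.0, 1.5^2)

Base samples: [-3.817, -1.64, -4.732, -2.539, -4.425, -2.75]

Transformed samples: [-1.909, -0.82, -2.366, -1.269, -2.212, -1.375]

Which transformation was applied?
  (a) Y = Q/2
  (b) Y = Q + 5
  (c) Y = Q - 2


Checking option (a) Y = Q/2:
  Q = -3.817 -> Y = -1.909 ✓
  Q = -1.64 -> Y = -0.82 ✓
  Q = -4.732 -> Y = -2.366 ✓
All samples match this transformation.

(a) Q/2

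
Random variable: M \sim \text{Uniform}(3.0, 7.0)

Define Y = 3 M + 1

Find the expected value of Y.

For Y = 3M + 1:
E[Y] = 3 * E[M] + 1
E[M] = (3 + 7)/2 = 5
E[Y] = 3 * 5 + 1 = 16

16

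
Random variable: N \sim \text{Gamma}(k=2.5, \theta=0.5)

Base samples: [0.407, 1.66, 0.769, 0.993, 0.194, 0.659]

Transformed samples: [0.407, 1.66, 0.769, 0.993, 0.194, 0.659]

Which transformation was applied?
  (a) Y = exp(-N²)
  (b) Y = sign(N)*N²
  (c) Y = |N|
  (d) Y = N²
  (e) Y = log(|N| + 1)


Checking option (c) Y = |N|:
  N = 0.407 -> Y = 0.407 ✓
  N = 1.66 -> Y = 1.66 ✓
  N = 0.769 -> Y = 0.769 ✓
All samples match this transformation.

(c) |N|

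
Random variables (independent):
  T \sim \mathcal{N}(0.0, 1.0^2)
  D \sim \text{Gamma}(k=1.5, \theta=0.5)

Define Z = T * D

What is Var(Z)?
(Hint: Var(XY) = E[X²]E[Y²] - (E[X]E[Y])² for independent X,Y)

Var(XY) = E[X²]E[Y²] - (E[X]E[Y])²
E[T] = 0, Var(T) = 1
E[D] = 0.75, Var(D) = 0.375
E[T²] = 1 + 0² = 1
E[D²] = 0.375 + 0.75² = 0.9375
Var(Z) = 1*0.9375 - (0*0.75)²
= 0.9375 - 0 = 0.9375

0.9375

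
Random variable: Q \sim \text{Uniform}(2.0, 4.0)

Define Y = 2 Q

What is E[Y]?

For Y = 2Q:
E[Y] = 2 * E[Q]
E[Q] = (2 + 4)/2 = 3
E[Y] = 2 * 3 = 6

6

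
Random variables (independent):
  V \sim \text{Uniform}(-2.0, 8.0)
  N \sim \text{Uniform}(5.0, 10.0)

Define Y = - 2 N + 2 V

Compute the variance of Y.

For independent RVs: Var(aX + bY) = a²Var(X) + b²Var(Y)
Var(V) = 8.3333333
Var(N) = 2.0833333
Var(Y) = 2²*8.3333333 + (-2)²*2.0833333
= 4*8.3333333 + 4*2.0833333 = 41.666667

41.666667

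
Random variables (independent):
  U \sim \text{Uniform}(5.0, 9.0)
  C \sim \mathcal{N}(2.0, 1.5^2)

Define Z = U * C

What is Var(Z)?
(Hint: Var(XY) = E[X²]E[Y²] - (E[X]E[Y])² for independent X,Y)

Var(XY) = E[X²]E[Y²] - (E[X]E[Y])²
E[U] = 7, Var(U) = 1.3333333
E[C] = 2, Var(C) = 2.25
E[U²] = 1.3333333 + 7² = 50.333333
E[C²] = 2.25 + 2² = 6.25
Var(Z) = 50.333333*6.25 - (7*2)²
= 314.58333 - 196 = 118.58333

118.58333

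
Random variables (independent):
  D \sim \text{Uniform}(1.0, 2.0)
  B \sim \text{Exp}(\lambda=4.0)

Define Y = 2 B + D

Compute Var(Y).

For independent RVs: Var(aX + bY) = a²Var(X) + b²Var(Y)
Var(D) = 0.083333333
Var(B) = 0.0625
Var(Y) = 1²*0.083333333 + 2²*0.0625
= 1*0.083333333 + 4*0.0625 = 0.33333333

0.33333333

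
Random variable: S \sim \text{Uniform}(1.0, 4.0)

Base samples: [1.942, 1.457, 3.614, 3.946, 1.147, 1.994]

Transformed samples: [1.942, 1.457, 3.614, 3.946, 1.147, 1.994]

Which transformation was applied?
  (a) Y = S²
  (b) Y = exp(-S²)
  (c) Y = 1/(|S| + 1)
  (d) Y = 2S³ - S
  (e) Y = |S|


Checking option (e) Y = |S|:
  S = 1.942 -> Y = 1.942 ✓
  S = 1.457 -> Y = 1.457 ✓
  S = 3.614 -> Y = 3.614 ✓
All samples match this transformation.

(e) |S|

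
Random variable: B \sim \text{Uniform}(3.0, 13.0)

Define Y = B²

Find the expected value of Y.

E[B²] = Var(B) + (E[B])² = 8.3333333 + 64 = 72.333333

72.333333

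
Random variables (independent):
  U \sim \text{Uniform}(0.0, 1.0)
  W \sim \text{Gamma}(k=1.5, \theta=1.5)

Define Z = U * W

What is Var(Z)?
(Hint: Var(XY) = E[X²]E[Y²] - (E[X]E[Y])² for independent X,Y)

Var(XY) = E[X²]E[Y²] - (E[X]E[Y])²
E[U] = 0.5, Var(U) = 0.083333333
E[W] = 2.25, Var(W) = 3.375
E[U²] = 0.083333333 + 0.5² = 0.33333333
E[W²] = 3.375 + 2.25² = 8.4375
Var(Z) = 0.33333333*8.4375 - (0.5*2.25)²
= 2.8125 - 1.265625 = 1.546875

1.546875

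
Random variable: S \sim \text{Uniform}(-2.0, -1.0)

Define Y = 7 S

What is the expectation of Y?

For Y = 7S:
E[Y] = 7 * E[S]
E[S] = (-2 - 1)/2 = -1.5
E[Y] = 7 * (-1.5) = -10.5

-10.5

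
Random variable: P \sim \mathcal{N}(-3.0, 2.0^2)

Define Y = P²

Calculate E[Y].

Using E[X²] = Var(X) + (E[X])²:
E[P] = -3
Var(P) = 2.0^2 = 4
E[P²] = 4 + (-3)² = 4 + 9 = 13

13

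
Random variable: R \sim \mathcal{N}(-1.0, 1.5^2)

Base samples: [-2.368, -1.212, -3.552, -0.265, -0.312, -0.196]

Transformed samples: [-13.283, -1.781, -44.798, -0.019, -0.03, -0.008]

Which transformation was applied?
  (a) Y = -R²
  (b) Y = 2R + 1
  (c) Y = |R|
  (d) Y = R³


Checking option (d) Y = R³:
  R = -2.368 -> Y = -13.283 ✓
  R = -1.212 -> Y = -1.781 ✓
  R = -3.552 -> Y = -44.798 ✓
All samples match this transformation.

(d) R³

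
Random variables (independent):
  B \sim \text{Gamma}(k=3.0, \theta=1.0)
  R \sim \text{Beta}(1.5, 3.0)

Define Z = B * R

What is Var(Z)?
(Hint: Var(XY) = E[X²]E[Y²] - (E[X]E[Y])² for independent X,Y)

Var(XY) = E[X²]E[Y²] - (E[X]E[Y])²
E[B] = 3, Var(B) = 3
E[R] = 0.33333333, Var(R) = 0.04040404
E[B²] = 3 + 3² = 12
E[R²] = 0.04040404 + 0.33333333² = 0.15151515
Var(Z) = 12*0.15151515 - (3*0.33333333)²
= 1.8181818 - 1 = 0.81818182

0.81818182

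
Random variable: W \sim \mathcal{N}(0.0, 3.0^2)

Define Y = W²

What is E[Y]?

Using E[X²] = Var(X) + (E[X])²:
E[W] = 0
Var(W) = 3.0^2 = 9
E[W²] = 9 + 0² = 9 + 0 = 9

9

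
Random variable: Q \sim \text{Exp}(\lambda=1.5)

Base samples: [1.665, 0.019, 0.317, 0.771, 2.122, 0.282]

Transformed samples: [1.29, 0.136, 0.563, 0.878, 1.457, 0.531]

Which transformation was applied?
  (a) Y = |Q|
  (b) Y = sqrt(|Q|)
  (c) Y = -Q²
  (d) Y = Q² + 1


Checking option (b) Y = sqrt(|Q|):
  Q = 1.665 -> Y = 1.29 ✓
  Q = 0.019 -> Y = 0.136 ✓
  Q = 0.317 -> Y = 0.563 ✓
All samples match this transformation.

(b) sqrt(|Q|)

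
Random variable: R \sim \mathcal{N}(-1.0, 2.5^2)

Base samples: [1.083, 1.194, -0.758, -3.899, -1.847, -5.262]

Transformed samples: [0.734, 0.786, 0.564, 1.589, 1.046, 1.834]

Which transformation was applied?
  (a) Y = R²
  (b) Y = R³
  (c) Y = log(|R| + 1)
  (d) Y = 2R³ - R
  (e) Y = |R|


Checking option (c) Y = log(|R| + 1):
  R = 1.083 -> Y = 0.734 ✓
  R = 1.194 -> Y = 0.786 ✓
  R = -0.758 -> Y = 0.564 ✓
All samples match this transformation.

(c) log(|R| + 1)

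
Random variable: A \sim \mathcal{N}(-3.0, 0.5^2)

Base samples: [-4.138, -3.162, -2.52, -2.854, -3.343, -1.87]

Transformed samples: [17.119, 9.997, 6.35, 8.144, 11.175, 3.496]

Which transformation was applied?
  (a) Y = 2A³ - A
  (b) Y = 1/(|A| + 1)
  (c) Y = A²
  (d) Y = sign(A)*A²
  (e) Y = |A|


Checking option (c) Y = A²:
  A = -4.138 -> Y = 17.119 ✓
  A = -3.162 -> Y = 9.997 ✓
  A = -2.52 -> Y = 6.35 ✓
All samples match this transformation.

(c) A²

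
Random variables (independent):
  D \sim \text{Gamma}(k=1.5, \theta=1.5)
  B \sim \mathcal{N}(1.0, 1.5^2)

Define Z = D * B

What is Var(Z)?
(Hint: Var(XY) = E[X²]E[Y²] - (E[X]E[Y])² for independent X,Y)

Var(XY) = E[X²]E[Y²] - (E[X]E[Y])²
E[D] = 2.25, Var(D) = 3.375
E[B] = 1, Var(B) = 2.25
E[D²] = 3.375 + 2.25² = 8.4375
E[B²] = 2.25 + 1² = 3.25
Var(Z) = 8.4375*3.25 - (2.25*1)²
= 27.421875 - 5.0625 = 22.359375

22.359375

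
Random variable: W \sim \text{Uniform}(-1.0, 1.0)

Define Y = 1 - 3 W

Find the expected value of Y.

For Y = -3W + 1:
E[Y] = -3 * E[W] + 1
E[W] = (-1 + 1)/2 = 0
E[Y] = -3 * 0 + 1 = 1

1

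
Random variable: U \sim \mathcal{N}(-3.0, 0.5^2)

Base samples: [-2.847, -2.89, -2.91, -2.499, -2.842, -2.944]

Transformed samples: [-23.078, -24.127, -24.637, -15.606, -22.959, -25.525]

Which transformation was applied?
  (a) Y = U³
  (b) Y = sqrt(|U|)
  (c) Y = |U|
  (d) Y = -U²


Checking option (a) Y = U³:
  U = -2.847 -> Y = -23.078 ✓
  U = -2.89 -> Y = -24.127 ✓
  U = -2.91 -> Y = -24.637 ✓
All samples match this transformation.

(a) U³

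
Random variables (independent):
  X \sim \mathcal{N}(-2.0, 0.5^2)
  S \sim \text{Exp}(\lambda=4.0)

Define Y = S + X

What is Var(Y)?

For independent RVs: Var(aX + bY) = a²Var(X) + b²Var(Y)
Var(X) = 0.25
Var(S) = 0.0625
Var(Y) = 1²*0.25 + 1²*0.0625
= 1*0.25 + 1*0.0625 = 0.3125

0.3125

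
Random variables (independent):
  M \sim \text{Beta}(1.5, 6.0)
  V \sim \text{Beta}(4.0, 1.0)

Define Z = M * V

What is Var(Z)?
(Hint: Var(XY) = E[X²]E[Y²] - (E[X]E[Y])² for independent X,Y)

Var(XY) = E[X²]E[Y²] - (E[X]E[Y])²
E[M] = 0.2, Var(M) = 0.018823529
E[V] = 0.8, Var(V) = 0.026666667
E[M²] = 0.018823529 + 0.2² = 0.058823529
E[V²] = 0.026666667 + 0.8² = 0.66666667
Var(Z) = 0.058823529*0.66666667 - (0.2*0.8)²
= 0.039215686 - 0.0256 = 0.013615686

0.013615686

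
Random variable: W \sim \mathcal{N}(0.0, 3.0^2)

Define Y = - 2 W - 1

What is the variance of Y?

For Y = aW + b: Var(Y) = a² * Var(W)
Var(W) = 3.0^2 = 9
Var(Y) = (-2)² * 9 = 4 * 9 = 36

36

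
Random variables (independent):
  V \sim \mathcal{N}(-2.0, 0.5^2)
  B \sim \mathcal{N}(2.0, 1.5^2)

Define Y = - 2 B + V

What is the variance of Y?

For independent RVs: Var(aX + bY) = a²Var(X) + b²Var(Y)
Var(V) = 0.25
Var(B) = 2.25
Var(Y) = 1²*0.25 + (-2)²*2.25
= 1*0.25 + 4*2.25 = 9.25

9.25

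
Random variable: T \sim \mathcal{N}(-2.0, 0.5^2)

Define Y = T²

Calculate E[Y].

E[T²] = Var(T) + (E[T])² = 0.25 + 4 = 4.25

4.25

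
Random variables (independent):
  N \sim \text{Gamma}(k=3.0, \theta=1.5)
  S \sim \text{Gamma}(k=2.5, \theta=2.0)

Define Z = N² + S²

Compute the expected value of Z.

E[Z] = E[N²] + E[S²]
E[N²] = Var(N) + E[N]² = 6.75 + 20.25 = 27
E[S²] = Var(S) + E[S]² = 10 + 25 = 35
E[Z] = 27 + 35 = 62

62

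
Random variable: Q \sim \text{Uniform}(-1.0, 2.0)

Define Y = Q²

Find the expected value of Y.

Using E[X²] = Var(X) + (E[X])²:
E[Q] = 0.5
Var(Q) = (2 + 1)^2/12 = 0.75
E[Q²] = 0.75 + 0.5² = 0.75 + 0.25 = 1

1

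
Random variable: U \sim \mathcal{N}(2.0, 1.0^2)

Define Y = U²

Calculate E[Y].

E[U²] = Var(U) + (E[U])² = 1 + 4 = 5

5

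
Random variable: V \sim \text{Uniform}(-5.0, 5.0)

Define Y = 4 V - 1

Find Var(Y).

For Y = aV + b: Var(Y) = a² * Var(V)
Var(V) = (5 + 5)^2/12 = 8.3333333
Var(Y) = 4² * 8.3333333 = 16 * 8.3333333 = 133.33333

133.33333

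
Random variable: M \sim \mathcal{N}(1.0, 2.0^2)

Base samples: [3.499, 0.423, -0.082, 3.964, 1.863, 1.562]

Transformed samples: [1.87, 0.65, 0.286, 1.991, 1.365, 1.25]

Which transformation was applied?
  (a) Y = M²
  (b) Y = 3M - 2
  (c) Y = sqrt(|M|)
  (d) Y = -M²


Checking option (c) Y = sqrt(|M|):
  M = 3.499 -> Y = 1.87 ✓
  M = 0.423 -> Y = 0.65 ✓
  M = -0.082 -> Y = 0.286 ✓
All samples match this transformation.

(c) sqrt(|M|)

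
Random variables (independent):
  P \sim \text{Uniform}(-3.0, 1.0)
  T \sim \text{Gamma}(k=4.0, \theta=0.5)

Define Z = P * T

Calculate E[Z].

For independent RVs: E[XY] = E[X]*E[Y]
E[P] = -1
E[T] = 2
E[Z] = -1 * 2 = -2

-2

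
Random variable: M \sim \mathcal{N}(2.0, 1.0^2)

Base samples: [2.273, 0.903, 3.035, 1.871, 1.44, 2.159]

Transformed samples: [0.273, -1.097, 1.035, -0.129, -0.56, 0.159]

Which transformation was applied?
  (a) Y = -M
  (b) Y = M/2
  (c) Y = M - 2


Checking option (c) Y = M - 2:
  M = 2.273 -> Y = 0.273 ✓
  M = 0.903 -> Y = -1.097 ✓
  M = 3.035 -> Y = 1.035 ✓
All samples match this transformation.

(c) M - 2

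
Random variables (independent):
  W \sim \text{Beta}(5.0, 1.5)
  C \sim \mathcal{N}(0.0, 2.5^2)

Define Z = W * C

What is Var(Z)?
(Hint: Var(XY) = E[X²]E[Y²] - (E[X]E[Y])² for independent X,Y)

Var(XY) = E[X²]E[Y²] - (E[X]E[Y])²
E[W] = 0.76923077, Var(W) = 0.023668639
E[C] = 0, Var(C) = 6.25
E[W²] = 0.023668639 + 0.76923077² = 0.61538462
E[C²] = 6.25 + 0² = 6.25
Var(Z) = 0.61538462*6.25 - (0.76923077*0)²
= 3.8461538 - 0 = 3.8461538

3.8461538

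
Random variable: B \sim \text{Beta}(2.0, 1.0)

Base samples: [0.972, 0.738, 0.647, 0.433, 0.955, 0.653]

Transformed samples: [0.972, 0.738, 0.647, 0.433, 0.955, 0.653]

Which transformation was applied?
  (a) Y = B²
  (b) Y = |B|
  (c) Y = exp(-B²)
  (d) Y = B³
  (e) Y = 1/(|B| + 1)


Checking option (b) Y = |B|:
  B = 0.972 -> Y = 0.972 ✓
  B = 0.738 -> Y = 0.738 ✓
  B = 0.647 -> Y = 0.647 ✓
All samples match this transformation.

(b) |B|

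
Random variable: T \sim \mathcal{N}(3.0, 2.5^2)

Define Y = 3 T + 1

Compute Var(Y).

For Y = aT + b: Var(Y) = a² * Var(T)
Var(T) = 2.5^2 = 6.25
Var(Y) = 3² * 6.25 = 9 * 6.25 = 56.25

56.25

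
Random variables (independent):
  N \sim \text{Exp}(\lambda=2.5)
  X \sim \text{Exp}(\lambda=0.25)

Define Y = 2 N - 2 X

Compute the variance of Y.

For independent RVs: Var(aX + bY) = a²Var(X) + b²Var(Y)
Var(N) = 0.16
Var(X) = 16
Var(Y) = 2²*0.16 + (-2)²*16
= 4*0.16 + 4*16 = 64.64

64.64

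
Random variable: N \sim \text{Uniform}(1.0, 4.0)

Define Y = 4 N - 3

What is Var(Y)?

For Y = aN + b: Var(Y) = a² * Var(N)
Var(N) = (4 - 1)^2/12 = 0.75
Var(Y) = 4² * 0.75 = 16 * 0.75 = 12

12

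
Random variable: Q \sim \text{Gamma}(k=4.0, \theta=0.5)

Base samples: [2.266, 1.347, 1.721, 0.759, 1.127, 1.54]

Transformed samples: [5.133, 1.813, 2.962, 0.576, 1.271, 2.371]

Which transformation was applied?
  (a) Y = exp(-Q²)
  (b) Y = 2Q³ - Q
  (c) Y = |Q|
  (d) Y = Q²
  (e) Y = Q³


Checking option (d) Y = Q²:
  Q = 2.266 -> Y = 5.133 ✓
  Q = 1.347 -> Y = 1.813 ✓
  Q = 1.721 -> Y = 2.962 ✓
All samples match this transformation.

(d) Q²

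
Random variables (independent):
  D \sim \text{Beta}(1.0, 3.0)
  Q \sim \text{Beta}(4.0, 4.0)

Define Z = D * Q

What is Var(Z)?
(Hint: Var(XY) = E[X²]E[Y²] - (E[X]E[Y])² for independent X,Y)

Var(XY) = E[X²]E[Y²] - (E[X]E[Y])²
E[D] = 0.25, Var(D) = 0.0375
E[Q] = 0.5, Var(Q) = 0.027777778
E[D²] = 0.0375 + 0.25² = 0.1
E[Q²] = 0.027777778 + 0.5² = 0.27777778
Var(Z) = 0.1*0.27777778 - (0.25*0.5)²
= 0.027777778 - 0.015625 = 0.012152778

0.012152778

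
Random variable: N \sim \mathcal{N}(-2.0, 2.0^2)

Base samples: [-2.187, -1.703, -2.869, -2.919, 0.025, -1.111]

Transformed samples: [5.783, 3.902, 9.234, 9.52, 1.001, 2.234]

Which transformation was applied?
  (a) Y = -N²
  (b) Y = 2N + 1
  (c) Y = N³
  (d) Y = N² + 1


Checking option (d) Y = N² + 1:
  N = -2.187 -> Y = 5.783 ✓
  N = -1.703 -> Y = 3.902 ✓
  N = -2.869 -> Y = 9.234 ✓
All samples match this transformation.

(d) N² + 1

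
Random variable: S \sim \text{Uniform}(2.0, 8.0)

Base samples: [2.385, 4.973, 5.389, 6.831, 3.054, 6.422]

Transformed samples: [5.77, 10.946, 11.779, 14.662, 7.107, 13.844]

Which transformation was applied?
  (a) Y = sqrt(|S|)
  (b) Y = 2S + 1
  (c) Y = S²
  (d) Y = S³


Checking option (b) Y = 2S + 1:
  S = 2.385 -> Y = 5.77 ✓
  S = 4.973 -> Y = 10.946 ✓
  S = 5.389 -> Y = 11.779 ✓
All samples match this transformation.

(b) 2S + 1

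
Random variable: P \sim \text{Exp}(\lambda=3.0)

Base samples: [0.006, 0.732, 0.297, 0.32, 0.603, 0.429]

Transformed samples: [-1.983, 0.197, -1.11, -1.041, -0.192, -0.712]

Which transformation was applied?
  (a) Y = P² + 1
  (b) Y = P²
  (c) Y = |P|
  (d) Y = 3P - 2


Checking option (d) Y = 3P - 2:
  P = 0.006 -> Y = -1.983 ✓
  P = 0.732 -> Y = 0.197 ✓
  P = 0.297 -> Y = -1.11 ✓
All samples match this transformation.

(d) 3P - 2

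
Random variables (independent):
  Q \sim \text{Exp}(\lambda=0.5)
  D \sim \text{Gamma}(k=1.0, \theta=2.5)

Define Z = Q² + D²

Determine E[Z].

E[Z] = E[Q²] + E[D²]
E[Q²] = Var(Q) + E[Q]² = 4 + 4 = 8
E[D²] = Var(D) + E[D]² = 6.25 + 6.25 = 12.5
E[Z] = 8 + 12.5 = 20.5

20.5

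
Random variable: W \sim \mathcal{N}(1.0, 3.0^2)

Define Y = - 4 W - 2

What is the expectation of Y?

For Y = -4W - 2:
E[Y] = -4 * E[W] - 2
E[W] = 1.0 = 1
E[Y] = -4 * 1 - 2 = -6

-6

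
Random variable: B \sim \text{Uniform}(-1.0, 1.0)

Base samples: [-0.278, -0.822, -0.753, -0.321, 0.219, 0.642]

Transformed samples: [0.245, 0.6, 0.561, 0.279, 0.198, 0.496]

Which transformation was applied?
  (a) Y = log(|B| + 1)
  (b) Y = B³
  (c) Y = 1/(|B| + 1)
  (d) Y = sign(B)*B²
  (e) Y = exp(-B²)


Checking option (a) Y = log(|B| + 1):
  B = -0.278 -> Y = 0.245 ✓
  B = -0.822 -> Y = 0.6 ✓
  B = -0.753 -> Y = 0.561 ✓
All samples match this transformation.

(a) log(|B| + 1)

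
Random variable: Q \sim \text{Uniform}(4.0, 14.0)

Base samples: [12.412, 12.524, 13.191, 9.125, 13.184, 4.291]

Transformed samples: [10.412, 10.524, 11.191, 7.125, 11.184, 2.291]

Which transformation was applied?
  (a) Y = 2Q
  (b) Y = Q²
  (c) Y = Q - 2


Checking option (c) Y = Q - 2:
  Q = 12.412 -> Y = 10.412 ✓
  Q = 12.524 -> Y = 10.524 ✓
  Q = 13.191 -> Y = 11.191 ✓
All samples match this transformation.

(c) Q - 2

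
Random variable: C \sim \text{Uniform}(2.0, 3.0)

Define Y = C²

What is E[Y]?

Using E[X²] = Var(X) + (E[X])²:
E[C] = 2.5
Var(C) = (3 - 2)^2/12 = 0.083333333
E[C²] = 0.083333333 + 2.5² = 0.083333333 + 6.25 = 6.3333333

6.3333333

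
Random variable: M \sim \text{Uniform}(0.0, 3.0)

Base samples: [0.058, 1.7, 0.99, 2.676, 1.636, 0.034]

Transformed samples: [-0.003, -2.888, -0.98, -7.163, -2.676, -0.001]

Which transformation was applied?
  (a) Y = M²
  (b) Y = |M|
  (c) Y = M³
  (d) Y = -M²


Checking option (d) Y = -M²:
  M = 0.058 -> Y = -0.003 ✓
  M = 1.7 -> Y = -2.888 ✓
  M = 0.99 -> Y = -0.98 ✓
All samples match this transformation.

(d) -M²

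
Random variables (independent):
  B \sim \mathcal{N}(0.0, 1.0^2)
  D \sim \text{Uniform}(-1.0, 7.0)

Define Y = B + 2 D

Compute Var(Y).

For independent RVs: Var(aX + bY) = a²Var(X) + b²Var(Y)
Var(B) = 1
Var(D) = 5.3333333
Var(Y) = 1²*1 + 2²*5.3333333
= 1*1 + 4*5.3333333 = 22.333333

22.333333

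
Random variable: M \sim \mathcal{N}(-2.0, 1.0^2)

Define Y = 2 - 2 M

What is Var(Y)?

For Y = aM + b: Var(Y) = a² * Var(M)
Var(M) = 1.0^2 = 1
Var(Y) = (-2)² * 1 = 4 * 1 = 4

4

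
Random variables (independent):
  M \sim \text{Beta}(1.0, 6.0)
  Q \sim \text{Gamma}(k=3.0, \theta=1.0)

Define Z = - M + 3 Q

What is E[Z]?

E[Z] = -1*E[M] + 3*E[Q]
E[M] = 0.14285714
E[Q] = 3
E[Z] = -1*0.14285714 + 3*3 = 8.8571429

8.8571429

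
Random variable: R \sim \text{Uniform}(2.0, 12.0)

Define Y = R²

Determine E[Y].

E[R²] = Var(R) + (E[R])² = 8.3333333 + 49 = 57.333333

57.333333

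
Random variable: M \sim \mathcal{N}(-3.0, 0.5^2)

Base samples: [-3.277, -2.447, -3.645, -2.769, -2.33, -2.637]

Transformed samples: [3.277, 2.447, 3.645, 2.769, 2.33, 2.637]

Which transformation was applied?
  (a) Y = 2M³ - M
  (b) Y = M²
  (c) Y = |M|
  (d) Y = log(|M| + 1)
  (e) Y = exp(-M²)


Checking option (c) Y = |M|:
  M = -3.277 -> Y = 3.277 ✓
  M = -2.447 -> Y = 2.447 ✓
  M = -3.645 -> Y = 3.645 ✓
All samples match this transformation.

(c) |M|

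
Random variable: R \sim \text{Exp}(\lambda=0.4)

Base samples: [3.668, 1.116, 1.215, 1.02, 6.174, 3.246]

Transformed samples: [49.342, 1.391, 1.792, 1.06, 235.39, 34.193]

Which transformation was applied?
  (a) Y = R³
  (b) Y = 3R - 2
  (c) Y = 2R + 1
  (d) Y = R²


Checking option (a) Y = R³:
  R = 3.668 -> Y = 49.342 ✓
  R = 1.116 -> Y = 1.391 ✓
  R = 1.215 -> Y = 1.792 ✓
All samples match this transformation.

(a) R³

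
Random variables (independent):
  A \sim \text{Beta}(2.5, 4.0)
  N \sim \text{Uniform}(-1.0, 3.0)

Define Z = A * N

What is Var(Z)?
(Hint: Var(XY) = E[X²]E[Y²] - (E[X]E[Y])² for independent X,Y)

Var(XY) = E[X²]E[Y²] - (E[X]E[Y])²
E[A] = 0.38461538, Var(A) = 0.031558185
E[N] = 1, Var(N) = 1.3333333
E[A²] = 0.031558185 + 0.38461538² = 0.17948718
E[N²] = 1.3333333 + 1² = 2.3333333
Var(Z) = 0.17948718*2.3333333 - (0.38461538*1)²
= 0.41880342 - 0.14792899 = 0.27087442

0.27087442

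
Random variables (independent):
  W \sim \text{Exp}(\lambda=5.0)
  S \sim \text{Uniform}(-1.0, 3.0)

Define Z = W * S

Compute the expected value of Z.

For independent RVs: E[XY] = E[X]*E[Y]
E[W] = 0.2
E[S] = 1
E[Z] = 0.2 * 1 = 0.2

0.2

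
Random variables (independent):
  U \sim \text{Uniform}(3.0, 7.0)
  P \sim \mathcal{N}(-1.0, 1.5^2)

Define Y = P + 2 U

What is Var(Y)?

For independent RVs: Var(aX + bY) = a²Var(X) + b²Var(Y)
Var(U) = 1.3333333
Var(P) = 2.25
Var(Y) = 2²*1.3333333 + 1²*2.25
= 4*1.3333333 + 1*2.25 = 7.5833333

7.5833333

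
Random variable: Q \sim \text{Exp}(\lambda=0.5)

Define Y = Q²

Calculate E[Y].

Using E[X²] = Var(X) + (E[X])²:
E[Q] = 2
Var(Q) = 1/0.5^2 = 4
E[Q²] = 4 + 2² = 4 + 4 = 8

8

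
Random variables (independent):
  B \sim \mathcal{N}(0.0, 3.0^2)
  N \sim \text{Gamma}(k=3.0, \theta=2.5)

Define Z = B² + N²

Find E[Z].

E[Z] = E[B²] + E[N²]
E[B²] = Var(B) + E[B]² = 9 + 0 = 9
E[N²] = Var(N) + E[N]² = 18.75 + 56.25 = 75
E[Z] = 9 + 75 = 84

84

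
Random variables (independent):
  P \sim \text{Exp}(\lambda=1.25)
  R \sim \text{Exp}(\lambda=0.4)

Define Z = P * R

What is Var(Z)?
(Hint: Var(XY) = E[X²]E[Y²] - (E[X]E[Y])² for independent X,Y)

Var(XY) = E[X²]E[Y²] - (E[X]E[Y])²
E[P] = 0.8, Var(P) = 0.64
E[R] = 2.5, Var(R) = 6.25
E[P²] = 0.64 + 0.8² = 1.28
E[R²] = 6.25 + 2.5² = 12.5
Var(Z) = 1.28*12.5 - (0.8*2.5)²
= 16 - 4 = 12

12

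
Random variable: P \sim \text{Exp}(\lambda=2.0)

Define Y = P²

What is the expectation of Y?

Using E[X²] = Var(X) + (E[X])²:
E[P] = 0.5
Var(P) = 1/2.0^2 = 0.25
E[P²] = 0.25 + 0.5² = 0.25 + 0.25 = 0.5

0.5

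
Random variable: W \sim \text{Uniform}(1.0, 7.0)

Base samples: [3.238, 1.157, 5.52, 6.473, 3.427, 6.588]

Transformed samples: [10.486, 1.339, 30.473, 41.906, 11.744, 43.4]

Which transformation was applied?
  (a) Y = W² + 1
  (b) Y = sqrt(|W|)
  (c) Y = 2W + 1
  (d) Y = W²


Checking option (d) Y = W²:
  W = 3.238 -> Y = 10.486 ✓
  W = 1.157 -> Y = 1.339 ✓
  W = 5.52 -> Y = 30.473 ✓
All samples match this transformation.

(d) W²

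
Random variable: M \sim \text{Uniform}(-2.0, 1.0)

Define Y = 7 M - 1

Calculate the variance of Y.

For Y = aM + b: Var(Y) = a² * Var(M)
Var(M) = (1 + 2)^2/12 = 0.75
Var(Y) = 7² * 0.75 = 49 * 0.75 = 36.75

36.75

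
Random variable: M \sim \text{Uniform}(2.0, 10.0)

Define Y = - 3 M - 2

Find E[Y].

For Y = -3M - 2:
E[Y] = -3 * E[M] - 2
E[M] = (2 + 10)/2 = 6
E[Y] = -3 * 6 - 2 = -20

-20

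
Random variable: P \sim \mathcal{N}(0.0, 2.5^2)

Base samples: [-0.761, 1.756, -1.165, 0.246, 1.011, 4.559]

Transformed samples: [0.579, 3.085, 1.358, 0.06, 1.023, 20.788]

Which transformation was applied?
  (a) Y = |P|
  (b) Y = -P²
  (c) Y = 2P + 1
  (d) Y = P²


Checking option (d) Y = P²:
  P = -0.761 -> Y = 0.579 ✓
  P = 1.756 -> Y = 3.085 ✓
  P = -1.165 -> Y = 1.358 ✓
All samples match this transformation.

(d) P²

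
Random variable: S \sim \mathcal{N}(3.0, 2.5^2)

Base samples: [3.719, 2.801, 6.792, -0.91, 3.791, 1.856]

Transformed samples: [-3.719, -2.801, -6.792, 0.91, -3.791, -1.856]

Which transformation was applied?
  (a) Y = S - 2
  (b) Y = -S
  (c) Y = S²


Checking option (b) Y = -S:
  S = 3.719 -> Y = -3.719 ✓
  S = 2.801 -> Y = -2.801 ✓
  S = 6.792 -> Y = -6.792 ✓
All samples match this transformation.

(b) -S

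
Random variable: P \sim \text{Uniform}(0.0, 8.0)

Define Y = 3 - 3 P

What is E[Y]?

For Y = -3P + 3:
E[Y] = -3 * E[P] + 3
E[P] = (0 + 8)/2 = 4
E[Y] = -3 * 4 + 3 = -9

-9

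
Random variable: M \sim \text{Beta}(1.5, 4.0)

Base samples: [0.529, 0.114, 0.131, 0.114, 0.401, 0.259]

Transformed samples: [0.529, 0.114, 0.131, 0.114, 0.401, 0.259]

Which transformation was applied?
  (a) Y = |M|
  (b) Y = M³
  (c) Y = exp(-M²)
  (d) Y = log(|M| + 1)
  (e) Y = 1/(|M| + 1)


Checking option (a) Y = |M|:
  M = 0.529 -> Y = 0.529 ✓
  M = 0.114 -> Y = 0.114 ✓
  M = 0.131 -> Y = 0.131 ✓
All samples match this transformation.

(a) |M|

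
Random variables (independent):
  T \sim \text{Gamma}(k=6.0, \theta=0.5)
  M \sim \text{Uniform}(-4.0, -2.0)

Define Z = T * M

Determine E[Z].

For independent RVs: E[XY] = E[X]*E[Y]
E[T] = 3
E[M] = -3
E[Z] = 3 * (-3) = -9

-9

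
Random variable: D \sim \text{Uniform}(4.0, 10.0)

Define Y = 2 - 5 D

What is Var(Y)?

For Y = aD + b: Var(Y) = a² * Var(D)
Var(D) = (10 - 4)^2/12 = 3
Var(Y) = (-5)² * 3 = 25 * 3 = 75

75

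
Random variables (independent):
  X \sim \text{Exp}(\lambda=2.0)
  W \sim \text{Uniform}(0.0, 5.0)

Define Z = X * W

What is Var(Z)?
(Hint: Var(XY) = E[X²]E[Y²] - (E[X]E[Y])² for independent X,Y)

Var(XY) = E[X²]E[Y²] - (E[X]E[Y])²
E[X] = 0.5, Var(X) = 0.25
E[W] = 2.5, Var(W) = 2.0833333
E[X²] = 0.25 + 0.5² = 0.5
E[W²] = 2.0833333 + 2.5² = 8.3333333
Var(Z) = 0.5*8.3333333 - (0.5*2.5)²
= 4.1666667 - 1.5625 = 2.6041667

2.6041667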